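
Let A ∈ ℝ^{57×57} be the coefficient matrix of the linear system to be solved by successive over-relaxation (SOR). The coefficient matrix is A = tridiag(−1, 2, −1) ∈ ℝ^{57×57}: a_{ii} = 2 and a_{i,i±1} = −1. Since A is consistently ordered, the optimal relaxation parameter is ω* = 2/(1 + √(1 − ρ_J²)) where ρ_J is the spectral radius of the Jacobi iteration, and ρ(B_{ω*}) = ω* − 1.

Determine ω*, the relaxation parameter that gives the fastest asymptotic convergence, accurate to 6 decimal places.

½·tridiag(1,0,1) at n=57: λ_k = cos(kπ/58); max |λ| at k=1 ⇒ ρ_J = cos(π/58) ≈ 0.998533.
1 − cos²(π/58) = sin²(π/58) ⇒ √(1−ρ_J²) = sin(π/58) = 0.0541389.
[ω*] 2 ÷ (1 + 0.0541389) = 2 ÷ 1.0541389 = 1.897283.
Hence ρ(B_{ω*}) = 1.897283 − 1 = 0.897283.

ω* = 1.897283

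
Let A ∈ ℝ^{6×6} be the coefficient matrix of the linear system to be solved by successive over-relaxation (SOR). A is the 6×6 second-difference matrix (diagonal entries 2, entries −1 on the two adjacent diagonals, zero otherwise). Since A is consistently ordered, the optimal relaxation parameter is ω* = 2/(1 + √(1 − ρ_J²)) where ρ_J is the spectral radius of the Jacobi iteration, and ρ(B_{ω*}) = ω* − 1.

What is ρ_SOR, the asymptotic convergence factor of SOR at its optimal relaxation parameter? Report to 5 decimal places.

ρ_SOR = 0.39481

With n=6, ρ(Jacobi) = cos(π/7) = 0.90097.
root = sin(π/7) = 0.433884  (since 1−cos² = sin²).
[ω*] 2 ÷ (1 + 0.433884) = 2 ÷ 1.433884 = 1.39481.
[ρ_SOR] ω* − 1 = 0.39481.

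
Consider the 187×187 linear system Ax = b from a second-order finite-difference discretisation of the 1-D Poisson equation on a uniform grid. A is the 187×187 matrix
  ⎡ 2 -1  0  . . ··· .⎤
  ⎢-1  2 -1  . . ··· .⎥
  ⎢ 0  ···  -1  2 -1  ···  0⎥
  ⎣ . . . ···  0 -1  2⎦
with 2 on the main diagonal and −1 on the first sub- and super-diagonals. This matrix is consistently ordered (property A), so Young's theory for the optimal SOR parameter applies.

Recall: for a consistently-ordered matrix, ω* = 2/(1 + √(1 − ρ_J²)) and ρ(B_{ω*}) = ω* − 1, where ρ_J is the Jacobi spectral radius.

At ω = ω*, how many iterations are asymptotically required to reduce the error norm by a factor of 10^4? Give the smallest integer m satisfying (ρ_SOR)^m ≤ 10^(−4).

spectrum of D⁻¹(L+U) = {cos(kπ/188) : 1≤k≤187}; ρ_J = cos(π/188) = 0.9998604.
root = sin(π/188) = 0.0167098  (since 1−cos² = sin²).
ω* = 2/(1 + 0.0167098) = 2/1.0167098 = 1.9671297.
At ω = 1.9671297 every |λ(B_ω)| = ω−1, so ρ_SOR = 0.9671297.
m ≥ 4·ln10 / (−ln 0.9671297) = 275.571; smallest integer m = 276.

m = 276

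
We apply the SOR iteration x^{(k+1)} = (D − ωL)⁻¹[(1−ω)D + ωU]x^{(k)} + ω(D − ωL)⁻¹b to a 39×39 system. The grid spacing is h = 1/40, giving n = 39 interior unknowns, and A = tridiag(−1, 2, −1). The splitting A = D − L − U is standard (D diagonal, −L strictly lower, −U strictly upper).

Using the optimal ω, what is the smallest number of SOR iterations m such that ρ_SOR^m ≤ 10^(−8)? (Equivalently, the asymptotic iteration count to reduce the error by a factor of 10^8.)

With n=39, ρ(Jacobi) = cos(π/40) = 0.9969173.
√(1−ρ_J²) simplifies to sin(π/40) = 0.0784591.
ω* = 2 / (1 + 0.0784591) = 2 / 1.0784591 ≈ 1.8544978.
[ρ_SOR] ω* − 1 = 0.8544978.
ρ_SOR^m ≤ 10^(−8) ⇔ m ≥ 8·ln10/(−ln 0.8544978) = 18.4207/0.157241 = 117.149; m = ⌈117.149⌉ = 118.

m = 118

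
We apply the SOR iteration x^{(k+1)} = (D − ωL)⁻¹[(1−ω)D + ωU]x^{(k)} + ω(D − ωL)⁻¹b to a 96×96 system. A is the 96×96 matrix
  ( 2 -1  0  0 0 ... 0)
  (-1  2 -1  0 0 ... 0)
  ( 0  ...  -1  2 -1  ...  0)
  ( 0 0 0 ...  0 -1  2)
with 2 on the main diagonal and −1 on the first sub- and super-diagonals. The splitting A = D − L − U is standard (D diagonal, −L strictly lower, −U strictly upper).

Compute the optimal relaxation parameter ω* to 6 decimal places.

ω* = 1.937268

ρ_J = max_k |cos(kπ/97)| = cos(π/97) = 0.999476
√(1−ρ_J²) simplifies to sin(π/97) = 0.0323819.
[ω*] 2 ÷ (1 + 0.0323819) = 2 ÷ 1.0323819 = 1.937268.
[ρ_SOR] ω* − 1 = 0.937268.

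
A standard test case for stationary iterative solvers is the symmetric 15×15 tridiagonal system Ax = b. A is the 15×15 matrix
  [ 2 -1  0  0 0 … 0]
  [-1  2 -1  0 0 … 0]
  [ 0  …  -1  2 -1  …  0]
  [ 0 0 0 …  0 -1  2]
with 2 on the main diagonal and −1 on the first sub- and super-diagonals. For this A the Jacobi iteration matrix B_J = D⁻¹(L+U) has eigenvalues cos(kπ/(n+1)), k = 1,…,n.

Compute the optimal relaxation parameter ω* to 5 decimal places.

[ρ_J] n=15: ρ(B_J) = cos(π/(n+1)) = cos(π/16) = 0.98079.
√(1−ρ_J²) simplifies to sin(π/16) = 0.195090.
Young: ω* = 2/(1+√(1−ρ_J²)) = 2/(1+0.195090) = 2/1.195090 = 1.67351.
Hence ρ(B_{ω*}) = 1.67351 − 1 = 0.67351.

ω* = 1.67351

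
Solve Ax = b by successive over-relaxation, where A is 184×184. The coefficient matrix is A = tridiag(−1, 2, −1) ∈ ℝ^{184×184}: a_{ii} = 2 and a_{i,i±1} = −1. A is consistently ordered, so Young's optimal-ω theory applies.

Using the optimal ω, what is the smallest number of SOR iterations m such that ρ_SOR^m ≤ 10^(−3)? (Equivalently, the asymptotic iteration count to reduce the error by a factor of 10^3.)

m = 204

B_J for the 184×184 system has eigenvalues cos(kπ/185); ρ_J = cos(π/185) = 0.9998558.
root = sin(π/185) = 0.0169808  (since 1−cos² = sin²).
ω* = 2/(1+0.0169808) = 1.9666055
ρ_SOR = ω* − 1 = 1.9666055 − 1 = 0.9666055.
m ≥ 3·ln10 / (−ln 0.9666055) = 203.380; smallest integer m = 204.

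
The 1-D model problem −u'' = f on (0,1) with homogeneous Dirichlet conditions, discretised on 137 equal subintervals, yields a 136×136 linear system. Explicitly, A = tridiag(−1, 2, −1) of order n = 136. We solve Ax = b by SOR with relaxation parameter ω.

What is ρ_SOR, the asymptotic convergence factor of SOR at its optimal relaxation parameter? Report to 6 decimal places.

[ρ_J] n=136: ρ(B_J) = cos(π/(n+1)) = cos(π/137) = 0.999737.
√(1−ρ_J²) simplifies to sin(π/137) = 0.0229293.
Then 2/(1+√(1−ρ_J²)) = 2/(1+0.0229293); ω* = 2/1.0229293 = 1.955169.
At ω = 1.955169 every |λ(B_ω)| = ω−1, so ρ_SOR = 0.955169.

ρ_SOR = 0.955169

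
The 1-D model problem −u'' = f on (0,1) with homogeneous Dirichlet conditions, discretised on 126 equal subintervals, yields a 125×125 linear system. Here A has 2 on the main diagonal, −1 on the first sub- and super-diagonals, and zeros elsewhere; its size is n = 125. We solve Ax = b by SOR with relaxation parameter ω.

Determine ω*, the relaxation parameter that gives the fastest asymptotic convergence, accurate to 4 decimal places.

ω* = 1.9514

n=125: λ(B_J) = 1 − λ(A)/2 = cos(kπ/126); k=1 gives ρ_J = 0.9997.
√(1−ρ_J²) = |sin(π/126)| = 0.02493
ω* = 2 / (1 + 0.02493) = 2 / 1.02493 ≈ 1.9514.
ρ(B_{ω*}) = ω*−1 = 0.9514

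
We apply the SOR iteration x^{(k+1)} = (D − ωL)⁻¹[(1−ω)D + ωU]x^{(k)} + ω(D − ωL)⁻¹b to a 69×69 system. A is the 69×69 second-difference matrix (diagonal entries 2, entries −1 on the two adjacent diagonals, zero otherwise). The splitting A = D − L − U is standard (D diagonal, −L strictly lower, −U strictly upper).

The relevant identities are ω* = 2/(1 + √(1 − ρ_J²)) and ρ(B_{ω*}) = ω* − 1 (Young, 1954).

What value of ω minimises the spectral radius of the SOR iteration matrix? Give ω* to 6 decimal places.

½·tridiag(1,0,1) at n=69: λ_k = cos(kπ/70); max |λ| at k=1 ⇒ ρ_J = cos(π/70) ≈ 0.998993.
root = sin(π/70) = 0.0448648  (since 1−cos² = sin²).
ω* = 2/(1 + 0.0448648) = 2/1.0448648 = 1.914123.
and ρ(B_{ω*}) = 1.914123 − 1 = 0.914123.

ω* = 1.914123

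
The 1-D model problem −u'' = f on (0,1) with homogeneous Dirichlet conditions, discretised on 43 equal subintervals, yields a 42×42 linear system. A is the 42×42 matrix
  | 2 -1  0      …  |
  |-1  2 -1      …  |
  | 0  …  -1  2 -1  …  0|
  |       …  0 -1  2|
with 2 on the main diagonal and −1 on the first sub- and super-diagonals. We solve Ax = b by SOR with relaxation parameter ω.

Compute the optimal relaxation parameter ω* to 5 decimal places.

With n=42, ρ(Jacobi) = cos(π/43) = 0.99733.
1 − cos²(π/43) = sin²(π/43) ⇒ √(1−ρ_J²) = sin(π/43) = 0.072995.
Then 2/(1+√(1−ρ_J²)) = 2/(1+0.072995); ω* = 2/1.072995 = 1.86394.
[ρ_SOR] ω* − 1 = 0.86394.

ω* = 1.86394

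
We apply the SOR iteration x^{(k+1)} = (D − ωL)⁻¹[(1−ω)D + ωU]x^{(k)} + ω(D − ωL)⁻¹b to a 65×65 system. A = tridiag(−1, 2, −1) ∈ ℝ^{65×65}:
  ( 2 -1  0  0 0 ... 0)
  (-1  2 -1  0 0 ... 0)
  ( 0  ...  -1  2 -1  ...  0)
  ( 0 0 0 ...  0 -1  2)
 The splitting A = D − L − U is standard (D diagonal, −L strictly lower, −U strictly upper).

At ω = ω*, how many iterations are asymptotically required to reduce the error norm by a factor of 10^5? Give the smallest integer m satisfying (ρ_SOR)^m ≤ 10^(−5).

B_J for the 65×65 system has eigenvalues cos(kπ/66); ρ_J = cos(π/66) = 0.9988673.
root = sin(π/66) = 0.0475819  (since 1−cos² = sin²).
ω* = 2/(1 + 0.0475819) = 2/1.0475819 = 1.9091586.
ρ_SOR = ω* − 1 = 1.9091586 − 1 = 0.9091586.
Need (0.9091586)^m ≤ 10^(−5): m ≥ 5·ln10/|ln 0.9091586| = 11.5129/0.0952357 = 120.888 ⇒ m = 121.

m = 121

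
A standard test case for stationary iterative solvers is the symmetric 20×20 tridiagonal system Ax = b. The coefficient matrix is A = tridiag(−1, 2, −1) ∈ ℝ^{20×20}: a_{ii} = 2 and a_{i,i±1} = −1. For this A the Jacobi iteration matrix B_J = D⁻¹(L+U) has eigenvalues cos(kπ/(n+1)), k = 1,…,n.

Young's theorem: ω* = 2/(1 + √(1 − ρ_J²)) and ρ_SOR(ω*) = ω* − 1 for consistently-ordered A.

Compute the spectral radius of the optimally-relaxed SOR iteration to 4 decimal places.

ρ_SOR = 0.7406

spectrum of D⁻¹(L+U) = {cos(kπ/21) : 1≤k≤20}; ρ_J = cos(π/21) = 0.9888.
√(1 − cos²(π/21)) = sin(π/21) ≈ 0.14904.
ω* = 2/(1 + 0.14904) = 2/1.14904 = 1.7406.
ρ(B_{ω*}) = ω*−1 = 0.7406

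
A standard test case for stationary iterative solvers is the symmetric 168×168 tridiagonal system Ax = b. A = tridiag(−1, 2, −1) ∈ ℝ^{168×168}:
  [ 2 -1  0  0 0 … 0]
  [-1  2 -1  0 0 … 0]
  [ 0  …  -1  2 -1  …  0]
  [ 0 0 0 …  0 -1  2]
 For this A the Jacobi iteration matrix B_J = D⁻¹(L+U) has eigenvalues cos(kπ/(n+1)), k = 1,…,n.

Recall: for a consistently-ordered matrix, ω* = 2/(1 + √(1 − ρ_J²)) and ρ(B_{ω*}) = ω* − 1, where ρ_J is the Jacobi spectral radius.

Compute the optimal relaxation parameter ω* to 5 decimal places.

ω* = 1.96350

n=168: λ(B_J) = 1 − λ(A)/2 = cos(kπ/169); k=1 gives ρ_J = 0.99983.
root = sin(π/169) = 0.018588  (since 1−cos² = sin²).
ω* = 2/(1 + 0.018588) = 2/1.018588 = 1.96350.
[ρ_SOR] ω* − 1 = 0.96350.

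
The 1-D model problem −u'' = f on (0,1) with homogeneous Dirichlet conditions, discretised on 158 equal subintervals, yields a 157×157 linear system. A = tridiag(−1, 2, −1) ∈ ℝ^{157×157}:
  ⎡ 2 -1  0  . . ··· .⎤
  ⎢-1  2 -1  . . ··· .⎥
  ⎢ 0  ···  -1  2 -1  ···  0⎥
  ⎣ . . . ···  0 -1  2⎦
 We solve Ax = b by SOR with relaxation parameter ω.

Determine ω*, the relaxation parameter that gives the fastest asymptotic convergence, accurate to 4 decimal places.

spectrum of D⁻¹(L+U) = {cos(kπ/158) : 1≤k≤157}; ρ_J = cos(π/158) = 0.9998.
root = sin(π/158) = 0.01988  (since 1−cos² = sin²).
[ω*] 2 ÷ (1 + 0.01988) = 2 ÷ 1.01988 = 1.9610.
At ω = 1.9610 every |λ(B_ω)| = ω−1, so ρ_SOR = 0.9610.

ω* = 1.9610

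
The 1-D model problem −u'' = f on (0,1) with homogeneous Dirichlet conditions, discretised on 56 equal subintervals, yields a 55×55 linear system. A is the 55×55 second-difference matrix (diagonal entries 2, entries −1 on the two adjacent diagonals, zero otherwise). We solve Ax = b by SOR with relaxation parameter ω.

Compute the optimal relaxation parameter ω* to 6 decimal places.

ω* = 1.893813

[ρ_J] n=55: ρ(B_J) = cos(π/(n+1)) = cos(π/56) = 0.998427.
1 − cos²(π/56) = sin²(π/56) ⇒ √(1−ρ_J²) = sin(π/56) = 0.0560704.
ω* = 2 / (1 + 0.0560704) = 2 / 1.0560704 ≈ 1.893813.
and ρ(B_{ω*}) = 1.893813 − 1 = 0.893813.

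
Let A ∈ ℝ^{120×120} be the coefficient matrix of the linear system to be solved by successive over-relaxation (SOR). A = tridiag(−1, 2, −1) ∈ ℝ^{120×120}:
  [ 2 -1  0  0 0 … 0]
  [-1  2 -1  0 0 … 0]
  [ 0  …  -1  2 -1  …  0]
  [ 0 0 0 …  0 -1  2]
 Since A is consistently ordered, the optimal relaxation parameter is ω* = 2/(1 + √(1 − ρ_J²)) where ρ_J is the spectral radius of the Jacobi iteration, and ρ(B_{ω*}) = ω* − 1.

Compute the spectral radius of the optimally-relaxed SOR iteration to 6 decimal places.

ρ_SOR = 0.949392

[ρ_J] n=120: ρ(B_J) = cos(π/(n+1)) = cos(π/121) = 0.999663.
root = sin(π/121) = 0.0259607  (since 1−cos² = sin²).
So ω* = 2/1.0259607 = 1.949392 (Young).
[ρ_SOR] ω* − 1 = 0.949392.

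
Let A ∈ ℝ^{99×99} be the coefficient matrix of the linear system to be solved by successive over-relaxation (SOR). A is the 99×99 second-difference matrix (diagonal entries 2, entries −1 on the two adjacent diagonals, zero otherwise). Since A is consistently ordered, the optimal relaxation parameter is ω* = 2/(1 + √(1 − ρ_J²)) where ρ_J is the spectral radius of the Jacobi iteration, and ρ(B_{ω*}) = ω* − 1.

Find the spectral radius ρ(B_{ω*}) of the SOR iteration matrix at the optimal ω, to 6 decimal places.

ρ_J = max_k |cos(kπ/100)| = cos(π/100) = 0.999507
root = sin(π/100) = 0.0314108  (since 1−cos² = sin²).
[ω*] 2 ÷ (1 + 0.0314108) = 2 ÷ 1.0314108 = 1.939092.
ρ_SOR = ω* − 1 ≈ 0.939092.

ρ_SOR = 0.939092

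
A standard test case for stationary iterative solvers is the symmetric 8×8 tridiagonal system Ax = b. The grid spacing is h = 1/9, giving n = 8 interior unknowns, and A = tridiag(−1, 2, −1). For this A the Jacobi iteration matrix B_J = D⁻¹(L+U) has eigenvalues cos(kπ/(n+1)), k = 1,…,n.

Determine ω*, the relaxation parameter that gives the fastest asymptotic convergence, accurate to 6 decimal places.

B_J for the 8×8 system has eigenvalues cos(kπ/9); ρ_J = cos(π/9) = 0.939693.
root = sin(π/9) = 0.3420201  (since 1−cos² = sin²).
[ω*] 2 ÷ (1 + 0.3420201) = 2 ÷ 1.3420201 = 1.490291.
ρ(B_{ω*}) = ω*−1 = 0.490291

ω* = 1.490291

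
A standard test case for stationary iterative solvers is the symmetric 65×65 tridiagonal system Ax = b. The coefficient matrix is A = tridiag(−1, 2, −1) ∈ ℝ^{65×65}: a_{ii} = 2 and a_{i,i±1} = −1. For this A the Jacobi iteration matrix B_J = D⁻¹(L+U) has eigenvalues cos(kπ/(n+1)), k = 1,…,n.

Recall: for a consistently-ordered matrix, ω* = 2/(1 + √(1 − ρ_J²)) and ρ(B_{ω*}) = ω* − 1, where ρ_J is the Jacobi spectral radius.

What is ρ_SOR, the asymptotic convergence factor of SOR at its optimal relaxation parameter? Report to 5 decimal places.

ρ_SOR = 0.90916

spectrum of D⁻¹(L+U) = {cos(kπ/66) : 1≤k≤65}; ρ_J = cos(π/66) = 0.99887.
root = sin(π/66) = 0.047582  (since 1−cos² = sin²).
Then 2/(1+√(1−ρ_J²)) = 2/(1+0.047582); ω* = 2/1.047582 = 1.90916.
Hence ρ(B_{ω*}) = 1.90916 − 1 = 0.90916.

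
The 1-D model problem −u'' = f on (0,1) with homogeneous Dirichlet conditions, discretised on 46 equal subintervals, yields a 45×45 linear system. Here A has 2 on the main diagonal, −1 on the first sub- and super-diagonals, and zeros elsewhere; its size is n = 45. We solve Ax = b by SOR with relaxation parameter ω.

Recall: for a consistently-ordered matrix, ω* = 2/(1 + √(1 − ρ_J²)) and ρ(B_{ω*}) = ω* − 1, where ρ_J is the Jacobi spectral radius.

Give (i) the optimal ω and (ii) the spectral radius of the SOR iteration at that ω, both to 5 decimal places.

n=45: λ(B_J) = 1 − λ(A)/2 = cos(kπ/46); k=1 gives ρ_J = 0.99767.
√(1−ρ_J²) = |sin(π/46)| = 0.068242
So ω* = 2/1.068242 = 1.87223 (Young).
[ρ_SOR] ω* − 1 = 0.87223.

ω* = 1.87223, ρ_SOR = 0.87223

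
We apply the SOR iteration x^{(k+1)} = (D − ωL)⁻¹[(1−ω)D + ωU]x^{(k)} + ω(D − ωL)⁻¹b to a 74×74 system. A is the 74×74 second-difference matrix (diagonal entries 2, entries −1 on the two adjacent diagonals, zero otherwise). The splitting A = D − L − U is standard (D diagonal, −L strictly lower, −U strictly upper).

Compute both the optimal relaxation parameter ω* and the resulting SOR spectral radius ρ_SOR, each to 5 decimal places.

ω* = 1.91961, ρ_SOR = 0.91961

[ρ_J] n=74: ρ(B_J) = cos(π/(n+1)) = cos(π/75) = 0.99912.
1 − cos²(π/75) = sin²(π/75) ⇒ √(1−ρ_J²) = sin(π/75) = 0.041876.
So ω* = 2/1.041876 = 1.91961 (Young).
ρ_SOR = ω* − 1 ≈ 0.91961.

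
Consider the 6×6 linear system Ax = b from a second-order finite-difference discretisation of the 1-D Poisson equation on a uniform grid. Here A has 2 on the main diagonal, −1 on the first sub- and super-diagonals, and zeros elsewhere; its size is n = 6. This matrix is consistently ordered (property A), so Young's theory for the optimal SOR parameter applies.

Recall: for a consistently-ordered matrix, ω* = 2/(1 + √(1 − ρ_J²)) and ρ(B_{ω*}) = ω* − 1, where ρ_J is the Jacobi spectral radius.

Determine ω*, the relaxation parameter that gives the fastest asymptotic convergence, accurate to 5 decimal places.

ω* = 1.39481

B_J for the 6×6 system has eigenvalues cos(kπ/7); ρ_J = cos(π/7) = 0.90097.
√(1 − cos²(π/7)) = sin(π/7) ≈ 0.433884.
So ω* = 2/1.433884 = 1.39481 (Young).
and ρ(B_{ω*}) = 1.39481 − 1 = 0.39481.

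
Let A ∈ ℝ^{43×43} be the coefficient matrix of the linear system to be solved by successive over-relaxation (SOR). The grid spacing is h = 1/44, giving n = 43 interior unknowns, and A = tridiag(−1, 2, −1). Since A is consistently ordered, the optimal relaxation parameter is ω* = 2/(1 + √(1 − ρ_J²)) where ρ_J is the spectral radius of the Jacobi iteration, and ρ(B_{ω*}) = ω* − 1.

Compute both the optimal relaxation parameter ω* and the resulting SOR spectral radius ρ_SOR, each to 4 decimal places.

B_J for the 43×43 system has eigenvalues cos(kπ/44); ρ_J = cos(π/44) = 0.9975.
√(1 − cos²(π/44)) = sin(π/44) ≈ 0.07134.
Then 2/(1+√(1−ρ_J²)) = 2/(1+0.07134); ω* = 2/1.07134 = 1.8668.
ρ_SOR = ω* − 1 = 1.8668 − 1 = 0.8668.

ω* = 1.8668, ρ_SOR = 0.8668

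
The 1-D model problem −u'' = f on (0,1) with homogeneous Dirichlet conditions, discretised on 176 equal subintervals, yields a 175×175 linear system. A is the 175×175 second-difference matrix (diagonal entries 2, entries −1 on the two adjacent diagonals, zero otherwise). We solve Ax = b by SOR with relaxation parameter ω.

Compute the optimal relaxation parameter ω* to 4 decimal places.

[ρ_J] n=175: ρ(B_J) = cos(π/(n+1)) = cos(π/176) = 0.9998.
√(1−ρ_J²) = |sin(π/176)| = 0.01785
Then 2/(1+√(1−ρ_J²)) = 2/(1+0.01785); ω* = 2/1.01785 = 1.9649.
ρ_SOR = ω* − 1 ≈ 0.9649.

ω* = 1.9649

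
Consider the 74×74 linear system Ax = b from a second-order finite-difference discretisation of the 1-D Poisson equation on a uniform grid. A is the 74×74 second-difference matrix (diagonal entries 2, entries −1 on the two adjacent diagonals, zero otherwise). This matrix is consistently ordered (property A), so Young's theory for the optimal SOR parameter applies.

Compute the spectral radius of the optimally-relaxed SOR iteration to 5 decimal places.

ρ_SOR = 0.91961

n=74: λ(B_J) = 1 − λ(A)/2 = cos(kπ/75); k=1 gives ρ_J = 0.99912.
√(1−ρ_J²) = |sin(π/75)| = 0.041876
ω* = 2/(1+0.041876) = 1.91961
At ω = 1.91961 every |λ(B_ω)| = ω−1, so ρ_SOR = 0.91961.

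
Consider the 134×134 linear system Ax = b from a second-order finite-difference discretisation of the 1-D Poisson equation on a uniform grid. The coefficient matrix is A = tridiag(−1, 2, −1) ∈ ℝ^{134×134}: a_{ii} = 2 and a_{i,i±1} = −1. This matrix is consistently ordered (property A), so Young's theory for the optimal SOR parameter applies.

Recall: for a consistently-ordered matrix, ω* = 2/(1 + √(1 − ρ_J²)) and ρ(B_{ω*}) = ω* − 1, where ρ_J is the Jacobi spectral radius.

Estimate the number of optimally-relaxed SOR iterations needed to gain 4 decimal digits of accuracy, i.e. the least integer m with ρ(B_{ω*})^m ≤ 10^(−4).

m = 198

B_J for the 134×134 system has eigenvalues cos(kπ/135); ρ_J = cos(π/135) = 0.9997292.
√(1 − cos²(π/135)) = sin(π/135) ≈ 0.0232690.
ω* = 2/(1 + 0.0232690) = 2/1.0232690 = 1.9545203.
ρ_SOR = ω* − 1 = 1.9545203 − 1 = 0.9545203.
4·ln10 = 9.21034; −ln(0.9545203) = 0.0465464; m = ⌈9.21034/0.0465464⌉ = ⌈197.874⌉ = 198.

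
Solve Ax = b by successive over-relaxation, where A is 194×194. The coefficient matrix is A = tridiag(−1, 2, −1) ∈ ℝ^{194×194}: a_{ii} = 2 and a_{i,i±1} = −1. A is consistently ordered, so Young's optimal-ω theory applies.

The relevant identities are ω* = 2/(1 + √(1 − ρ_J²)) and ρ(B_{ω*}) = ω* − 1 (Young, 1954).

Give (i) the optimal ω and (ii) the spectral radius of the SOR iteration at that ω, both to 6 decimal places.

spectrum of D⁻¹(L+U) = {cos(kπ/195) : 1≤k≤194}; ρ_J = cos(π/195) = 0.999870.
√(1 − cos²(π/195)) = sin(π/195) ≈ 0.0161100.
ω* = 2 / (1 + 0.0161100) = 2 / 1.0161100 ≈ 1.968291.
Hence ρ(B_{ω*}) = 1.968291 − 1 = 0.968291.

ω* = 1.968291, ρ_SOR = 0.968291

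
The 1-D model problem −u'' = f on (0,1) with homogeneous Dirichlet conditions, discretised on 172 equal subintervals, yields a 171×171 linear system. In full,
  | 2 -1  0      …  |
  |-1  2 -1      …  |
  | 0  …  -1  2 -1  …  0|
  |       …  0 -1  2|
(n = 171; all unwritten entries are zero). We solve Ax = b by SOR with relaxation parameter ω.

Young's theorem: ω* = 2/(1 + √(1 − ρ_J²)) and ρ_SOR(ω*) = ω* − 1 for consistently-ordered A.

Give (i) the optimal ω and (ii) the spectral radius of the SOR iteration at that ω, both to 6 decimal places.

ω* = 1.964127, ρ_SOR = 0.964127

[ρ_J] n=171: ρ(B_J) = cos(π/(n+1)) = cos(π/172) = 0.999833.
√(1−ρ_J²) = |sin(π/172)| = 0.0182641
[ω*] 2 ÷ (1 + 0.0182641) = 2 ÷ 1.0182641 = 1.964127.
ρ_SOR = ω* − 1 ≈ 0.964127.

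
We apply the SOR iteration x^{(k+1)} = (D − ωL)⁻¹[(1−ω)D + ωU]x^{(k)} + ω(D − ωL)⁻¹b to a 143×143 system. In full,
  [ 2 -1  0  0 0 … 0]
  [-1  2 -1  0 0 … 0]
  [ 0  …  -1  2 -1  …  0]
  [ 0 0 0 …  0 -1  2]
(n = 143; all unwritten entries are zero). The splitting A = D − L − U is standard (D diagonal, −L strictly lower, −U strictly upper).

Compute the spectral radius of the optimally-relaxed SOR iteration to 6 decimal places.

ρ_SOR = 0.957302

With n=143, ρ(Jacobi) = cos(π/144) = 0.999762.
1 − cos²(π/144) = sin²(π/144) ⇒ √(1−ρ_J²) = sin(π/144) = 0.0218149.
[ω*] 2 ÷ (1 + 0.0218149) = 2 ÷ 1.0218149 = 1.957302.
ρ(B_{ω*}) = ω*−1 = 0.957302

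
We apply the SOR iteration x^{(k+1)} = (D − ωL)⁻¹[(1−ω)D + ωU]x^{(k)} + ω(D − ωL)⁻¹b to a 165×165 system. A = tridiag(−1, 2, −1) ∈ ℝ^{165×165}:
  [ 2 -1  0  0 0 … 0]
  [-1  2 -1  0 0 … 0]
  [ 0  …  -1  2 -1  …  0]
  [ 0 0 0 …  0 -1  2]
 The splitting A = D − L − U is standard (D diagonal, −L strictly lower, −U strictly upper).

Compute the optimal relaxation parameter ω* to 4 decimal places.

ω* = 1.9629

ρ_J = max_k |cos(kπ/166)| = cos(π/166) = 0.9998
√(1−ρ_J²) simplifies to sin(π/166) = 0.01892.
Young: ω* = 2/(1+√(1−ρ_J²)) = 2/(1+0.01892) = 2/1.01892 = 1.9629.
At ω = 1.9629 every |λ(B_ω)| = ω−1, so ρ_SOR = 0.9629.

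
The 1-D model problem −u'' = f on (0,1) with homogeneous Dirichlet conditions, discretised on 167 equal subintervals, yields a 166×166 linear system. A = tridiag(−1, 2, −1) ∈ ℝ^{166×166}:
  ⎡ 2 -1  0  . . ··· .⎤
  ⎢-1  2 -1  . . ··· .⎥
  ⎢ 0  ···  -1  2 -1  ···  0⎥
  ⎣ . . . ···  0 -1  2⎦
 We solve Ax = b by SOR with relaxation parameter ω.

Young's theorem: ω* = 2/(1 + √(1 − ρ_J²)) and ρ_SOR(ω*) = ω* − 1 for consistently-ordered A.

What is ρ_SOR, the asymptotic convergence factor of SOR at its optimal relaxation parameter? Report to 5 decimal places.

n=166: λ(B_J) = 1 − λ(A)/2 = cos(kπ/167); k=1 gives ρ_J = 0.99982.
root = sin(π/167) = 0.018811  (since 1−cos² = sin²).
ω* = 2 / (1 + 0.018811) = 2 / 1.018811 ≈ 1.96307.
Hence ρ(B_{ω*}) = 1.96307 − 1 = 0.96307.

ρ_SOR = 0.96307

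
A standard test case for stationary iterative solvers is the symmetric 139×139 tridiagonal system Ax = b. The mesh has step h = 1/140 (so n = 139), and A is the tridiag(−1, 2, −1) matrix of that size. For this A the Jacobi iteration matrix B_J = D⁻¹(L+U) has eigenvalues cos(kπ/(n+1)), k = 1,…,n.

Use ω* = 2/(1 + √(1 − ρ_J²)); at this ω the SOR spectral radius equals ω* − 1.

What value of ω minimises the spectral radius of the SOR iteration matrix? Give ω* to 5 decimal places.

ω* = 1.95611

[ρ_J] n=139: ρ(B_J) = cos(π/(n+1)) = cos(π/140) = 0.99975.
√(1 − cos²(π/140)) = sin(π/140) ≈ 0.022438.
Young: ω* = 2/(1+√(1−ρ_J²)) = 2/(1+0.022438) = 2/1.022438 = 1.95611.
ρ(B_{ω*}) = ω*−1 = 0.95611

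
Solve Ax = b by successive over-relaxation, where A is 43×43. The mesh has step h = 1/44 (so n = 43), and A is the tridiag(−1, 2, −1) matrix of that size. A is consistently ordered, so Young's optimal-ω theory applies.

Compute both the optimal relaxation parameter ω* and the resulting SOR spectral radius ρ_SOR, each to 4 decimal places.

ω* = 1.8668, ρ_SOR = 0.8668

spectrum of D⁻¹(L+U) = {cos(kπ/44) : 1≤k≤43}; ρ_J = cos(π/44) = 0.9975.
root = sin(π/44) = 0.07134  (since 1−cos² = sin²).
ω* = 2/(1+0.07134) = 1.8668
[ρ_SOR] ω* − 1 = 0.8668.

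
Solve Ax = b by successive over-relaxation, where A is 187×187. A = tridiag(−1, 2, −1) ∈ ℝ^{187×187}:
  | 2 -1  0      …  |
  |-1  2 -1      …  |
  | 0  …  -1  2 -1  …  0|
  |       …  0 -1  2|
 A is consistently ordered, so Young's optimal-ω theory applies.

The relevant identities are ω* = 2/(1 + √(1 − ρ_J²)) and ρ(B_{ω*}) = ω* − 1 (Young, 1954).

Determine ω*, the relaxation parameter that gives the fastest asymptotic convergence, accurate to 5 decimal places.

½·tridiag(1,0,1) at n=187: λ_k = cos(kπ/188); max |λ| at k=1 ⇒ ρ_J = cos(π/188) ≈ 0.99986.
√(1−ρ_J²) = |sin(π/188)| = 0.016710
Young: ω* = 2/(1+√(1−ρ_J²)) = 2/(1+0.016710) = 2/1.016710 = 1.96713.
and ρ(B_{ω*}) = 1.96713 − 1 = 0.96713.

ω* = 1.96713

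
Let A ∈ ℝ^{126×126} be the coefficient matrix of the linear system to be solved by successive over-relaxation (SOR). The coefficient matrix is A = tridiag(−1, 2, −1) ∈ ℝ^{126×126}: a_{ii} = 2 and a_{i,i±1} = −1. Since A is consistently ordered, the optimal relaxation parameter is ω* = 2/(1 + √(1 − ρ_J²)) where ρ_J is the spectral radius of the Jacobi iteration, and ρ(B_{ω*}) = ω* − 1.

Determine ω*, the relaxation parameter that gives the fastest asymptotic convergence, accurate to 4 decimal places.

ρ_J = max_k |cos(kπ/127)| = cos(π/127) = 0.9997
1 − cos²(π/127) = sin²(π/127) ⇒ √(1−ρ_J²) = sin(π/127) = 0.02473.
ω* = 2/(1+0.02473) = 1.9517
[ρ_SOR] ω* − 1 = 0.9517.

ω* = 1.9517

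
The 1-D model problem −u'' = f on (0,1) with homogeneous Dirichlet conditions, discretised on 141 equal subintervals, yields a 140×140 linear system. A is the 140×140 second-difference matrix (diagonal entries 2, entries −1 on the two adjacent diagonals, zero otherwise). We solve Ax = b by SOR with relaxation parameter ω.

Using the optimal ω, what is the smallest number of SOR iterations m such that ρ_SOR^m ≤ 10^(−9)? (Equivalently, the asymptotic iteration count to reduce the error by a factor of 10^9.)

B_J for the 140×140 system has eigenvalues cos(kπ/141); ρ_J = cos(π/141) = 0.9997518.
√(1 − cos²(π/141)) = sin(π/141) ≈ 0.0222790.
ω* = 2 / (1 + 0.0222790) = 2 / 1.0222790 ≈ 1.9564131.
Hence ρ(B_{ω*}) = 1.9564131 − 1 = 0.9564131.
m ≥ 9·ln10 / (−ln 0.9564131) = 465.010; smallest integer m = 466.

m = 466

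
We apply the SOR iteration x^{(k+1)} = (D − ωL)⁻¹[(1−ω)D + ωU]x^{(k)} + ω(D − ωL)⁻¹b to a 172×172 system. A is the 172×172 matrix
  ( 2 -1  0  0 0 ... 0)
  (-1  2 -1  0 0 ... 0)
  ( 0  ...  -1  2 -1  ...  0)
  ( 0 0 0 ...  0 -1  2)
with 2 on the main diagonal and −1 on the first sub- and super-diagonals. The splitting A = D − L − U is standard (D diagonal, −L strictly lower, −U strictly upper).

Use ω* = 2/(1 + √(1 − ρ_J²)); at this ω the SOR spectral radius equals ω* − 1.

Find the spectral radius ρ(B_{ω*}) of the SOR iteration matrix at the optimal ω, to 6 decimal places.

ρ_SOR = 0.964331

[ρ_J] n=172: ρ(B_J) = cos(π/(n+1)) = cos(π/173) = 0.999835.
√(1−ρ_J²) simplifies to sin(π/173) = 0.0181585.
ω* = 2/(1+0.0181585) = 1.964331
At ω = 1.964331 every |λ(B_ω)| = ω−1, so ρ_SOR = 0.964331.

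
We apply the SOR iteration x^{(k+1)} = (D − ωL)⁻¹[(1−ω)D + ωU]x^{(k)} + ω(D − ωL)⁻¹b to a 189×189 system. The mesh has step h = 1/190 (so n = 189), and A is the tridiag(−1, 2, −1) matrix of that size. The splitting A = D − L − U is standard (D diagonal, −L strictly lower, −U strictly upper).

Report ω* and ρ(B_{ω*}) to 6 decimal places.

ρ_J = max_k |cos(kπ/190)| = cos(π/190) = 0.999863
√(1−ρ_J²) = |sin(π/190)| = 0.0165339
So ω* = 2/1.0165339 = 1.967470 (Young).
ρ_SOR = ω* − 1 ≈ 0.967470.

ω* = 1.967470, ρ_SOR = 0.967470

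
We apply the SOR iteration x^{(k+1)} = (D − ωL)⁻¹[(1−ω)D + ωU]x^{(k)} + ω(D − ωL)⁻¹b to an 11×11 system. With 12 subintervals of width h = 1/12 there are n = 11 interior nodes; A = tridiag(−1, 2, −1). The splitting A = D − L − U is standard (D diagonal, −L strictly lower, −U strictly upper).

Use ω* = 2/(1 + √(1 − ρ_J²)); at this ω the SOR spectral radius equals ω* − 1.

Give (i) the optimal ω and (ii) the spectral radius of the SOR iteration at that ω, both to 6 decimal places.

ω* = 1.588791, ρ_SOR = 0.588791

[ρ_J] n=11: ρ(B_J) = cos(π/(n+1)) = cos(π/12) = 0.965926.
√(1−ρ_J²) simplifies to sin(π/12) = 0.2588190.
ω* = 2 / (1 + 0.2588190) = 2 / 1.2588190 ≈ 1.588791.
ρ_SOR = ω* − 1 = 1.588791 − 1 = 0.588791.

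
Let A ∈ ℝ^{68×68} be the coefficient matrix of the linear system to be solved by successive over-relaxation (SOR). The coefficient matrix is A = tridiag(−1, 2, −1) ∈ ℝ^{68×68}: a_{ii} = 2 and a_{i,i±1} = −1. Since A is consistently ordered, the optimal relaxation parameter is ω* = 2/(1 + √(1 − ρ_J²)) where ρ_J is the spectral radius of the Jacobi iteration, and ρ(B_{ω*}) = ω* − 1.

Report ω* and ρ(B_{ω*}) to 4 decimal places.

ρ_J = max_k |cos(kπ/69)| = cos(π/69) = 0.9990
√(1−ρ_J²) = |sin(π/69)| = 0.04551
ω* = 2/(1 + 0.04551) = 2/1.04551 = 1.9129.
ρ_SOR = ω* − 1 = 1.9129 − 1 = 0.9129.

ω* = 1.9129, ρ_SOR = 0.9129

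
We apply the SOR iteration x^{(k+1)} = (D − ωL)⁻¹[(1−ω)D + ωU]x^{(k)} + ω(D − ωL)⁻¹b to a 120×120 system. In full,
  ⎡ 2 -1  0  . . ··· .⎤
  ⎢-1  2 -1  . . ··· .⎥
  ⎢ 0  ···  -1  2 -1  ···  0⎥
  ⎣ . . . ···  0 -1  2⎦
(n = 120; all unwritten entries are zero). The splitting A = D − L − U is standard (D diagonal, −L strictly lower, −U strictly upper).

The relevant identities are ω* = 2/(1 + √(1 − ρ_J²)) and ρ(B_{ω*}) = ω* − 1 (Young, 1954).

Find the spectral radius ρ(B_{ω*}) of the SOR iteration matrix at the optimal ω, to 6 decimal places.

B_J for the 120×120 system has eigenvalues cos(kπ/121); ρ_J = cos(π/121) = 0.999663.
√(1−ρ_J²) = |sin(π/121)| = 0.0259607
ω* = 2 / (1 + 0.0259607) = 2 / 1.0259607 ≈ 1.949392.
Hence ρ(B_{ω*}) = 1.949392 − 1 = 0.949392.

ρ_SOR = 0.949392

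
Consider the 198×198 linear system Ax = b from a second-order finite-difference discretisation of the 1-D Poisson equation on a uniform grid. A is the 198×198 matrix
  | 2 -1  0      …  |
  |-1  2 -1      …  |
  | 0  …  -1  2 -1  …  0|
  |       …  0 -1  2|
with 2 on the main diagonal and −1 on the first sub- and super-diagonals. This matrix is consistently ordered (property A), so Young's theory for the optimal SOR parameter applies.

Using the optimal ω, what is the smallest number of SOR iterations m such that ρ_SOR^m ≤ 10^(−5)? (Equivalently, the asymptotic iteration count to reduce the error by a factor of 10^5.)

With n=198, ρ(Jacobi) = cos(π/199) = 0.9998754.
root = sin(π/199) = 0.0157862  (since 1−cos² = sin²).
ω* = 2 / (1 + 0.0157862) = 2 / 1.0157862 ≈ 1.9689183.
[ρ_SOR] ω* − 1 = 0.9689183.
Need (0.9689183)^m ≤ 10^(−5): m ≥ 5·ln10/|ln 0.9689183| = 11.5129/0.031575 = 364.621 ⇒ m = 365.

m = 365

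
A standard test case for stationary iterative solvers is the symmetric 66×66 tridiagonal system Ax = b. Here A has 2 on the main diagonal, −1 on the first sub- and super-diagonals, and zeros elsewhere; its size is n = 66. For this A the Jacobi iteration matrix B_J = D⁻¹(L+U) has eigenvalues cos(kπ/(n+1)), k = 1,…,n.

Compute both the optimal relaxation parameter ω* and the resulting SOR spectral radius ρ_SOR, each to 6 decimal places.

ω* = 1.910453, ρ_SOR = 0.910453

½·tridiag(1,0,1) at n=66: λ_k = cos(kπ/67); max |λ| at k=1 ⇒ ρ_J = cos(π/67) ≈ 0.998901.
root = sin(π/67) = 0.0468723  (since 1−cos² = sin²).
So ω* = 2/1.0468723 = 1.910453 (Young).
Hence ρ(B_{ω*}) = 1.910453 − 1 = 0.910453.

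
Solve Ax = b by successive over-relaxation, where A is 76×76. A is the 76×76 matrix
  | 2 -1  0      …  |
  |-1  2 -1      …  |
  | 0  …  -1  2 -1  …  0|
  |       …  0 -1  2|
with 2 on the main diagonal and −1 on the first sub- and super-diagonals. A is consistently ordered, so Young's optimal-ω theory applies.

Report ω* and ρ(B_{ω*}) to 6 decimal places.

With n=76, ρ(Jacobi) = cos(π/77) = 0.999168.
√(1−ρ_J²) = |sin(π/77)| = 0.0407886
ω* = 2/(1+0.0407886) = 1.921620
ρ_SOR = ω* − 1 = 1.921620 − 1 = 0.921620.

ω* = 1.921620, ρ_SOR = 0.921620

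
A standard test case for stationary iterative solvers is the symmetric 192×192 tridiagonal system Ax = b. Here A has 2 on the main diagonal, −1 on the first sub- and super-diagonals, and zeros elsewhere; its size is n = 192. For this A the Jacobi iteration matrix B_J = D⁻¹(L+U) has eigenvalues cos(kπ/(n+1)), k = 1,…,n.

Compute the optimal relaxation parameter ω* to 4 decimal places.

ω* = 1.9680

ρ_J = max_k |cos(kπ/193)| = cos(π/193) = 0.9999
√(1 − cos²(π/193)) = sin(π/193) ≈ 0.01628.
ω* = 2 / (1 + 0.01628) = 2 / 1.01628 ≈ 1.9680.
ρ(B_{ω*}) = ω*−1 = 0.9680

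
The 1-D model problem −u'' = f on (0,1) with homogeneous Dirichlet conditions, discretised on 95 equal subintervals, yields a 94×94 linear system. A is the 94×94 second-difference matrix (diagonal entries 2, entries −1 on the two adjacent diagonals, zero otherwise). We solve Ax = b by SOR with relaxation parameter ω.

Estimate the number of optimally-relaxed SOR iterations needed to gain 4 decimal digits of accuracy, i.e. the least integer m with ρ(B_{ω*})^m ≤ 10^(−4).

m = 140

With n=94, ρ(Jacobi) = cos(π/95) = 0.9994533.
√(1−ρ_J²) simplifies to sin(π/95) = 0.0330634.
Then 2/(1+√(1−ρ_J²)) = 2/(1+0.0330634); ω* = 2/1.0330634 = 1.9359896.
Hence ρ(B_{ω*}) = 1.9359896 − 1 = 0.9359896.
4·ln10 = 9.21034; −ln(0.9359896) = 0.0661509; m = ⌈9.21034/0.0661509⌉ = ⌈139.232⌉ = 140.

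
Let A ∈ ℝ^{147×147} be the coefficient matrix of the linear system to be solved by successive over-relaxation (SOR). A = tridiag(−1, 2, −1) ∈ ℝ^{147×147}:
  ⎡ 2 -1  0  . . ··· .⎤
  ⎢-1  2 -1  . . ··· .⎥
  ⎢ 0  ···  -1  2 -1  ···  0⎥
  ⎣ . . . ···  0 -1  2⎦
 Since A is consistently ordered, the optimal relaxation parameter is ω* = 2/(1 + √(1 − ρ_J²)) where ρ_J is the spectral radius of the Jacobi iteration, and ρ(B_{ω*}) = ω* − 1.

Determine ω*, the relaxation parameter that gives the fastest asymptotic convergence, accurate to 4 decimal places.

With n=147, ρ(Jacobi) = cos(π/148) = 0.9998.
√(1−ρ_J²) = |sin(π/148)| = 0.02123
So ω* = 2/1.02123 = 1.9584 (Young).
At ω = 1.9584 every |λ(B_ω)| = ω−1, so ρ_SOR = 0.9584.

ω* = 1.9584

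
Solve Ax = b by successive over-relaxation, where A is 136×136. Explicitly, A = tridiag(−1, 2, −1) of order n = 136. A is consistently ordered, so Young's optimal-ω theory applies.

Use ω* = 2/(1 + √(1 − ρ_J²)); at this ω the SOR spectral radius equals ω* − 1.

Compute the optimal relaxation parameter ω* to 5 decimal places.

With n=136, ρ(Jacobi) = cos(π/137) = 0.99974.
1 − cos²(π/137) = sin²(π/137) ⇒ √(1−ρ_J²) = sin(π/137) = 0.022929.
ω* = 2/(1 + 0.022929) = 2/1.022929 = 1.95517.
At ω = 1.95517 every |λ(B_ω)| = ω−1, so ρ_SOR = 0.95517.

ω* = 1.95517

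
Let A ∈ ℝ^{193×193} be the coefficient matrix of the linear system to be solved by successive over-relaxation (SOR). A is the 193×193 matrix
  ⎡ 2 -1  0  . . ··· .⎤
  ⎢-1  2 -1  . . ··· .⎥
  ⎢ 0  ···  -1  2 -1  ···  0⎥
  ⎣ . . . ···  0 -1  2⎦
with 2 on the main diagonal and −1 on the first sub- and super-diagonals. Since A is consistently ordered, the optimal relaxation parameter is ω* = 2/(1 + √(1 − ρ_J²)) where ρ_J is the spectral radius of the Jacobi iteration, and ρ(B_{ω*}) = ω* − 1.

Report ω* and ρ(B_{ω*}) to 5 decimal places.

[ρ_J] n=193: ρ(B_J) = cos(π/(n+1)) = cos(π/194) = 0.99987.
root = sin(π/194) = 0.016193  (since 1−cos² = sin²).
So ω* = 2/1.016193 = 1.96813 (Young).
[ρ_SOR] ω* − 1 = 0.96813.

ω* = 1.96813, ρ_SOR = 0.96813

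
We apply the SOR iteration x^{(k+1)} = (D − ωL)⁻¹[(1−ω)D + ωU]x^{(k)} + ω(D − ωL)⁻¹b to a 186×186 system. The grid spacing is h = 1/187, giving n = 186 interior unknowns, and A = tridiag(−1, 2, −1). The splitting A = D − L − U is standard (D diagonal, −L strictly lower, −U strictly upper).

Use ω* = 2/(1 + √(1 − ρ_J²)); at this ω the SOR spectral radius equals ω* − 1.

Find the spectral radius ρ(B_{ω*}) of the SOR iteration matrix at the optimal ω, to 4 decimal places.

ρ_SOR = 0.9670

n=186: λ(B_J) = 1 − λ(A)/2 = cos(kπ/187); k=1 gives ρ_J = 0.9999.
√(1−ρ_J²) simplifies to sin(π/187) = 0.01680.
ω* = 2/(1 + 0.01680) = 2/1.01680 = 1.9670.
At ω = 1.9670 every |λ(B_ω)| = ω−1, so ρ_SOR = 0.9670.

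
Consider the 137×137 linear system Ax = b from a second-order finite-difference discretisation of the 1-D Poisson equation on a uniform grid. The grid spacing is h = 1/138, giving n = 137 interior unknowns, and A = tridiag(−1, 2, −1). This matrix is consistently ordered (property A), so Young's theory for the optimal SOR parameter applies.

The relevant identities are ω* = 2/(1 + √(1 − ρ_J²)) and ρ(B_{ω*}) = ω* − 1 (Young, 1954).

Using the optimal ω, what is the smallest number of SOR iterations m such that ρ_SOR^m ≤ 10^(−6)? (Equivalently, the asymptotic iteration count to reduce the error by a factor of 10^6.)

½·tridiag(1,0,1) at n=137: λ_k = cos(kπ/138); max |λ| at k=1 ⇒ ρ_J = cos(π/138) ≈ 0.9997409.
√(1−ρ_J²) simplifies to sin(π/138) = 0.0227632.
Then 2/(1+√(1−ρ_J²)) = 2/(1+0.0227632); ω* = 2/1.0227632 = 1.9554869.
At ω = 1.9554869 every |λ(B_ω)| = ω−1, so ρ_SOR = 0.9554869.
For 6 digits: m = 6·ln10 / (−ln 0.9554869) = 13.8155/0.0455342 = 303.409; round up → m = 304.

m = 304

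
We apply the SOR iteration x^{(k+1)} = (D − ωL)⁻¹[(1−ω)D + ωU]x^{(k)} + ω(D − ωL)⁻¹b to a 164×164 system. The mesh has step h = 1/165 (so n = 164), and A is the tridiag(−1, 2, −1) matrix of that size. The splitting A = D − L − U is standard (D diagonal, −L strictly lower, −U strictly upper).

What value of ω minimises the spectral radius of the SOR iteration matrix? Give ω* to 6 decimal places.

ω* = 1.962634

With n=164, ρ(Jacobi) = cos(π/165) = 0.999819.
root = sin(π/165) = 0.0190388  (since 1−cos² = sin²).
ω* = 2/(1 + 0.0190388) = 2/1.0190388 = 1.962634.
Hence ρ(B_{ω*}) = 1.962634 − 1 = 0.962634.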